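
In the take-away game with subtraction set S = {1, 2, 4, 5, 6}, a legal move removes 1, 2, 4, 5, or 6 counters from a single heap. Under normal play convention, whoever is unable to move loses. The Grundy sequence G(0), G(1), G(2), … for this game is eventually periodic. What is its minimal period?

n :  0  1  2  3  4  5  6  7  8  9 10 11 12 13 14 15 16 17 18 19 20 21
G :  0  1  2  0  1  2  3  4  5  3  0  1  2  0  1  2  3  4  5  3  0  1
G(n+10) = G(n) holds for n = 0,…,5 (a full window of length max(S) = 6), so the sequence is purely periodic with period 10.

10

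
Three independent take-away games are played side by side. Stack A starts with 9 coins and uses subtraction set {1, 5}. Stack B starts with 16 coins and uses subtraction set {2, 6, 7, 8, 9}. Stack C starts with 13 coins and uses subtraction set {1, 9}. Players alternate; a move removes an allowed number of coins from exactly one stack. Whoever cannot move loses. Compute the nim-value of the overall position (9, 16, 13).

Stack A, S = {1, 5}:
n : 0 1 2 3 4 5 6 7 8 9
G : 0 1 0 1 0 1 0 1 0 1
G_A(9) = 1.
Stack B, S = {2, 6, 7, 8, 9}:
n :  0  1  2  3  4  5  6  7  8  9 10 11 12 13 14 15 16
G :  0  0  1  1  0  0  1  1  2  2  3  3  2  2  3  0  0
G_B(16) = 0.
Stack C, S = {1, 9}:
G(0) = 0
G(1) = mex{0} = 1
G(2) = mex{1} = 0
G(3) = mex{0} = 1
G(4) = mex{1} = 0
G(5) = mex{0} = 1
G(6) = mex{1} = 0
G(7) = mex{0} = 1
G(8) = mex{1} = 0
G(9) = mex{0,0} = 1
G(10) = mex{1,1} = 0
G(11) = mex{0,0} = 1
G(12) = mex{1,1} = 0
G(13) = mex{0,0} = 1
G_C(13) = 1.
Combined Grundy value = 1 ⊕ 0 ⊕ 1 = 0.

0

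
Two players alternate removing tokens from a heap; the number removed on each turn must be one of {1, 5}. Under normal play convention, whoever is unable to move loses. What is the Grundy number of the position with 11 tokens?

n :  0  1  2  3  4  5  6  7  8  9 10 11
G :  0  1  0  1  0  1  0  1  0  1  0  1

1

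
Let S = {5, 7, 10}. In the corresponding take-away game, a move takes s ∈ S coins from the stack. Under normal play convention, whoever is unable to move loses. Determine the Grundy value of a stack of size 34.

0

n :  0  1  2  3  4  5  6  7  8  9 10 11 12 13 14 15 16 17 18 19 20 21 22 23 24 25 26 27 28 29 30 31 32 33 34
G :  0  0  0  0  0  1  1  1  1  1  2  2  2  2  2  0  0  0  0  0  1  1  1  1  1  2  2  2  2  2  0  0  0  0  0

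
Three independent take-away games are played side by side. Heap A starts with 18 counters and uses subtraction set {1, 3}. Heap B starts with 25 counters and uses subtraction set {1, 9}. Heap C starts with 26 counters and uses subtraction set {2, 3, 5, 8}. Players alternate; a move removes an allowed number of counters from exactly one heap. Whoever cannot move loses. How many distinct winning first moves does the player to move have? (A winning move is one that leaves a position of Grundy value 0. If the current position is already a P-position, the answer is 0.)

0

Heap A, S = {1, 3}:
G(0) = 0
G(1) = mex{0} = 1
G(2) = mex{1} = 0
G(3) = mex{0,0} = 1
G(4) = mex{1,1} = 0
G(5) = mex{0,0} = 1
G(6) = mex{1,1} = 0
G(7) = mex{0,0} = 1
G(8) = mex{1,1} = 0
G(9) = mex{0,0} = 1
G(10) = mex{1,1} = 0
G(11) = mex{0,0} = 1
G(12) = mex{1,1} = 0
G(13) = mex{0,0} = 1
G(14) = mex{1,1} = 0
G(15) = mex{0,0} = 1
G(16) = mex{1,1} = 0
G(17) = mex{0,0} = 1
G(18) = mex{1,1} = 0
G_A(18) = 0.
Heap B, S = {1, 9}:
n :  0  1  2  3  4  5  6  7  8  9 10 11 12 13 14 15 16 17 18 19 20 21 22 23 24 25
G :  0  1  0  1  0  1  0  1  0  1  0  1  0  1  0  1  0  1  0  1  0  1  0  1  0  1
G_B(25) = 1.
Heap C, S = {2, 3, 5, 8}:
G(0) = 0
G(1) = mex{} = 0
G(2) = mex{0} = 1
G(3) = mex{0,0} = 1
G(4) = mex{1,0} = 2
G(5) = mex{1,1,0} = 2
G(6) = mex{2,1,0} = 3
G(7) = mex{2,2,1} = 0
G(8) = mex{3,2,1,0} = 4
G(9) = mex{0,3,2,0} = 1
G(10) = mex{4,0,2,1} = 3
G(11) = mex{1,4,3,1} = 0
G(12) = mex{3,1,0,2} = 4
G(13) = mex{0,3,4,2} = 1
G(14) = mex{4,0,1,3} = 2
G(15) = mex{1,4,3,0} = 2
G(16) = mex{2,1,0,4} = 3
G(17) = mex{2,2,4,1} = 0
G(18) = mex{3,2,1,3} = 0
G(19) = mex{0,3,2,0} = 1
G(20) = mex{0,0,2,4} = 1
G(21) = mex{1,0,3,1} = 2
G(22) = mex{1,1,0,2} = 3
G(23) = mex{2,1,0,2} = 3
G(24) = mex{3,2,1,3} = 0
G(25) = mex{3,3,1,0} = 2
G(26) = mex{0,3,2,0} = 1
G_C(26) = 1.
Combined Grundy value = 0 ⊕ 1 ⊕ 1 = 0.
A winning move leaves total XOR = 0, i.e. changes one component's Grundy value g to g ⊕ X where X is the current total.
Heap A: target g' = 0⊕0 = 0, but every legal move changes the Grundy value (mex property), so 0 moves.
Heap B: target g' = 1⊕0 = 1, but every legal move changes the Grundy value (mex property), so 0 moves.
Heap C: target g' = 1⊕0 = 1, but every legal move changes the Grundy value (mex property), so 0 moves.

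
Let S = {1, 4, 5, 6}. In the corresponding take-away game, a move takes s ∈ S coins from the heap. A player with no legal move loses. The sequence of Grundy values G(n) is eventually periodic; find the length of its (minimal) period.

G(0) = 0
G(1) = mex{0} = 1
G(2) = mex{1} = 0
G(3) = mex{0} = 1
G(4) = mex{1,0} = 2
G(5) = mex{2,1,0} = 3
G(6) = mex{3,0,1,0} = 2
G(7) = mex{2,1,0,1} = 3
G(8) = mex{3,2,1,0} = 4
G(9) = mex{4,3,2,1} = 0
G(10) = mex{0,2,3,2} = 1
G(11) = mex{1,3,2,3} = 0
G(12) = mex{0,4,3,2} = 1
G(13) = mex{1,0,4,3} = 2
G(14) = mex{2,1,0,4} = 3
G(15) = mex{3,0,1,0} = 2
G(16) = mex{2,1,0,1} = 3
G(17) = mex{3,2,1,0} = 4
G(18) = mex{4,3,2,1} = 0
G(19) = mex{0,2,3,2} = 1
G(n+9) = G(n) holds for n = 0,…,5 (a full window of length max(S) = 6), so the sequence is purely periodic with period 9.

9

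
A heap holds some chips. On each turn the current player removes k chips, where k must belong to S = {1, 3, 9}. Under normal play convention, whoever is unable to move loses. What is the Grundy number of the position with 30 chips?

G(0) = 0
G(1) = mex{0} = 1
G(2) = mex{1} = 0
G(3) = mex{0,0} = 1
G(4) = mex{1,1} = 0
G(5) = mex{0,0} = 1
G(6) = mex{1,1} = 0
G(7) = mex{0,0} = 1
G(8) = mex{1,1} = 0
G(9) = mex{0,0,0} = 1
G(10) = mex{1,1,1} = 0
G(11) = mex{0,0,0} = 1
G(12) = mex{1,1,1} = 0
G(13) = mex{0,0,0} = 1
G(14) = mex{1,1,1} = 0
G(15) = mex{0,0,0} = 1
G(16) = mex{1,1,1} = 0
G(17) = mex{0,0,0} = 1
G(18) = mex{1,1,1} = 0
G(19) = mex{0,0,0} = 1
G(20) = mex{1,1,1} = 0
G(21) = mex{0,0,0} = 1
G(22) = mex{1,1,1} = 0
G(23) = mex{0,0,0} = 1
G(24) = mex{1,1,1} = 0
G(25) = mex{0,0,0} = 1
G(26) = mex{1,1,1} = 0
G(27) = mex{0,0,0} = 1
G(28) = mex{1,1,1} = 0
G(29) = mex{0,0,0} = 1
G(30) = mex{1,1,1} = 0

0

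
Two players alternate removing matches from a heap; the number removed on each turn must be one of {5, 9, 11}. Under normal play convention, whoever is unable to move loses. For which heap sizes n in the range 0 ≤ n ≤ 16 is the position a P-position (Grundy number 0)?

0, 1, 2, 3, 4, 16

G(0) = 0
G(1) = mex{} = 0
G(2) = mex{} = 0
G(3) = mex{} = 0
G(4) = mex{} = 0
G(5) = mex{0} = 1
G(6) = mex{0} = 1
G(7) = mex{0} = 1
G(8) = mex{0} = 1
G(9) = mex{0,0} = 1
G(10) = mex{1,0} = 2
G(11) = mex{1,0,0} = 2
G(12) = mex{1,0,0} = 2
G(13) = mex{1,0,0} = 2
G(14) = mex{1,1,0} = 2
G(15) = mex{2,1,0} = 3
G(16) = mex{2,1,1} = 0
P-positions are exactly the n with G(n) = 0.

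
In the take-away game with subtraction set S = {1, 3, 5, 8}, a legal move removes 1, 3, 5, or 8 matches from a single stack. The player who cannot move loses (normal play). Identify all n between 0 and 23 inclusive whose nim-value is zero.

0, 2, 4, 6, 13, 15, 17, 19

n :  0  1  2  3  4  5  6  7  8  9 10 11 12 13 14 15 16 17 18 19 20 21 22 23
G :  0  1  0  1  0  1  0  1  2  3  2  3  2  0  1  0  1  0  1  0  1  2  3  2
P-positions are exactly the n with G(n) = 0.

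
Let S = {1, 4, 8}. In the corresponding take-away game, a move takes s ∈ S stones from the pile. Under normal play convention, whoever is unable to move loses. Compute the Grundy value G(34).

n :  0  1  2  3  4  5  6  7  8  9 10 11 12 13 14 15 16 17 18 19 20 21 22 23 24 25 26 27 28 29 30 31 32 33 34
G :  0  1  0  1  2  0  1  0  1  2  3  2  0  1  0  1  2  0  1  0  1  2  3  2  0  1  0  1  2  0  1  0  1  2  3

3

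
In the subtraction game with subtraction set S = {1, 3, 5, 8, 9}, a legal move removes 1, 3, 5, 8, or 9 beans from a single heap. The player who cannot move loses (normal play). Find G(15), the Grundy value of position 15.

n :  0  1  2  3  4  5  6  7  8  9 10 11 12 13 14 15
G :  0  1  0  1  0  1  0  1  2  3  2  3  2  3  2  3

3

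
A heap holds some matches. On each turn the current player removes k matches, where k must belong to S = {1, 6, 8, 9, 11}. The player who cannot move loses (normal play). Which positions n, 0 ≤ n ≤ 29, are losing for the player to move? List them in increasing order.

n :  0  1  2  3  4  5  6  7  8  9 10 11 12 13 14 15 16 17 18 19 20 21 22 23 24 25 26 27 28 29
G :  0  1  0  1  0  1  2  0  1  2  3  2  3  2  0  1  2  0  1  0  1  0  1  2  0  1  2  3  2  3
P-positions are exactly the n with G(n) = 0.

0, 2, 4, 7, 14, 17, 19, 21, 24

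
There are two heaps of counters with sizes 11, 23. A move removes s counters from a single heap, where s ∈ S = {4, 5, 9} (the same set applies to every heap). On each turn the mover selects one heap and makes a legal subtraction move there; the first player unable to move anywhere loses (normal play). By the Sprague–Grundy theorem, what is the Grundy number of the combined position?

All heaps use S = {4, 5, 9}:
n :  0  1  2  3  4  5  6  7  8  9 10 11 12 13 14 15 16 17 18 19 20 21 22 23
G :  0  0  0  0  1  1  1  1  2  2  2  2  3  0  0  0  0  1  1  1  1  2  2  2
Heap A: G(11) = 2.
Heap B: G(23) = 2.
Combined Grundy value = 2 ⊕ 2 = 0.

0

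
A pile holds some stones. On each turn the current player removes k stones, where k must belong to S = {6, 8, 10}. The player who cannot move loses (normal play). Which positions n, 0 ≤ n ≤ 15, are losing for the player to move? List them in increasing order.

n :  0  1  2  3  4  5  6  7  8  9 10 11 12 13 14 15
G :  0  0  0  0  0  0  1  1  1  1  1  1  2  2  2  2
P-positions are exactly the n with G(n) = 0.

0, 1, 2, 3, 4, 5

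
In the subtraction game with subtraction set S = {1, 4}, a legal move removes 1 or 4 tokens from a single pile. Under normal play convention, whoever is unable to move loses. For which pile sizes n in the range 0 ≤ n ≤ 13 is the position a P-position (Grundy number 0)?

0, 2, 5, 7, 10, 12

G(0) = 0
G(1) = mex{0} = 1
G(2) = mex{1} = 0
G(3) = mex{0} = 1
G(4) = mex{1,0} = 2
G(5) = mex{2,1} = 0
G(6) = mex{0,0} = 1
G(7) = mex{1,1} = 0
G(8) = mex{0,2} = 1
G(9) = mex{1,0} = 2
G(10) = mex{2,1} = 0
G(11) = mex{0,0} = 1
G(12) = mex{1,1} = 0
G(13) = mex{0,2} = 1
P-positions are exactly the n with G(n) = 0.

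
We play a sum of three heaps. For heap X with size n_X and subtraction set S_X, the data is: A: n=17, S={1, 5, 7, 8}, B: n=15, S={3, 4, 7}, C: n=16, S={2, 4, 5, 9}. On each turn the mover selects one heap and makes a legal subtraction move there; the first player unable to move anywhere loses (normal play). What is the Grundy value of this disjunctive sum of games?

Heap A, S = {1, 5, 7, 8}:
G(0) = 0
G(1) = mex{0} = 1
G(2) = mex{1} = 0
G(3) = mex{0} = 1
G(4) = mex{1} = 0
G(5) = mex{0,0} = 1
G(6) = mex{1,1} = 0
G(7) = mex{0,0,0} = 1
G(8) = mex{1,1,1,0} = 2
G(9) = mex{2,0,0,1} = 3
G(10) = mex{3,1,1,0} = 2
G(11) = mex{2,0,0,1} = 3
G(12) = mex{3,1,1,0} = 2
G(13) = mex{2,2,0,1} = 3
G(14) = mex{3,3,1,0} = 2
G(15) = mex{2,2,2,1} = 0
G(16) = mex{0,3,3,2} = 1
G(17) = mex{1,2,2,3} = 0
G_A(17) = 0.
Heap B, S = {3, 4, 7}:
n :  0  1  2  3  4  5  6  7  8  9 10 11 12 13 14 15
G :  0  0  0  1  1  1  2  2  2  3  0  0  0  1  1  1
G_B(15) = 1.
Heap C, S = {2, 4, 5, 9}:
n :  0  1  2  3  4  5  6  7  8  9 10 11 12 13 14 15 16
G :  0  0  1  1  2  2  3  0  0  1  1  2  2  3  0  0  1
G_C(16) = 1.
Combined Grundy value = 0 ⊕ 1 ⊕ 1 = 0.

0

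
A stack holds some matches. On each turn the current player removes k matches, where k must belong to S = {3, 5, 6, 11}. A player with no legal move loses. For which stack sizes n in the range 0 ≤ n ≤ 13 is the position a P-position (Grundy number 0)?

G(0) = 0
G(1) = mex{} = 0
G(2) = mex{} = 0
G(3) = mex{0} = 1
G(4) = mex{0} = 1
G(5) = mex{0,0} = 1
G(6) = mex{1,0,0} = 2
G(7) = mex{1,0,0} = 2
G(8) = mex{1,1,0} = 2
G(9) = mex{2,1,1} = 0
G(10) = mex{2,1,1} = 0
G(11) = mex{2,2,1,0} = 3
G(12) = mex{0,2,2,0} = 1
G(13) = mex{0,2,2,0} = 1
P-positions are exactly the n with G(n) = 0.

0, 1, 2, 9, 10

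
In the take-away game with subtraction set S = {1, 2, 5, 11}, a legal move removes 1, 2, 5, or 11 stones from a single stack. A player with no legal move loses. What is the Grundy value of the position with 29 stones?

2

n :  0  1  2  3  4  5  6  7  8  9 10 11 12 13 14 15 16 17 18 19 20 21 22 23 24 25 26 27 28 29
G :  0  1  2  0  1  2  0  1  2  0  1  2  0  1  2  0  1  2  0  1  2  0  1  2  0  1  2  0  1  2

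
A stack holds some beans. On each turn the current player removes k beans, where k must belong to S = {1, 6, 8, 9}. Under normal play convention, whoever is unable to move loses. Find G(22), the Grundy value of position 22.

1

n :  0  1  2  3  4  5  6  7  8  9 10 11 12 13 14 15 16 17 18 19 20 21 22
G :  0  1  0  1  0  1  2  0  1  2  3  2  3  2  0  1  2  0  1  0  1  0  1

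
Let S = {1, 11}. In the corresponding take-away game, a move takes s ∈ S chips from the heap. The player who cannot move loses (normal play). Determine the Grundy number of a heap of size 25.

1

n :  0  1  2  3  4  5  6  7  8  9 10 11 12 13 14 15 16 17 18 19 20 21 22 23 24 25
G :  0  1  0  1  0  1  0  1  0  1  0  1  0  1  0  1  0  1  0  1  0  1  0  1  0  1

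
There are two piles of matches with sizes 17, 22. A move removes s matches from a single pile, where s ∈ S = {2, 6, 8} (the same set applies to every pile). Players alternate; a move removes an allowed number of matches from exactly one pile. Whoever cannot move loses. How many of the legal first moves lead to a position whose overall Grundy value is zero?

3

All piles use S = {2, 6, 8}:
n :  0  1  2  3  4  5  6  7  8  9 10 11 12 13 14 15 16 17 18 19 20 21 22
G :  0  0  1  1  0  0  1  1  2  2  3  3  2  2  0  0  1  1  0  0  1  1  2
Pile A: G(17) = 1.
Pile B: G(22) = 2.
Combined Grundy value = 1 ⊕ 2 = 3.
A winning move leaves total XOR = 0, i.e. changes one component's Grundy value g to g ⊕ X where X is the current total.
Pile A: need g' = 1⊕3 = 2. Options: 17−2→G=0, 17−6→G=3, 17−8→G=2. Hits: 1.
Pile B: need g' = 2⊕3 = 1. Options: 22−2→G=1, 22−6→G=1, 22−8→G=0. Hits: 2.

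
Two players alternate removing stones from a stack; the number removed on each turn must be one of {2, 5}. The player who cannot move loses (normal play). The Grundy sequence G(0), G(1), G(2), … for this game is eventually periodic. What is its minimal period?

n :  0  1  2  3  4  5  6  7  8  9 10 11 12 13 14 15
G :  0  0  1  1  0  2  1  0  0  1  1  0  2  1  0  0
G(n+7) = G(n) holds for n = 0,…,4 (a full window of length max(S) = 5), so the sequence is purely periodic with period 7.

7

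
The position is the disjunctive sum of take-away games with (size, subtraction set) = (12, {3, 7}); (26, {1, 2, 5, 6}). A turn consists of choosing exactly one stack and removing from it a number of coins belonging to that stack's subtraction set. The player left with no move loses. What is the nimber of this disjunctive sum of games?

2

Stack A, S = {3, 7}:
G(0) = 0
G(1) = mex{} = 0
G(2) = mex{} = 0
G(3) = mex{0} = 1
G(4) = mex{0} = 1
G(5) = mex{0} = 1
G(6) = mex{1} = 0
G(7) = mex{1,0} = 2
G(8) = mex{1,0} = 2
G(9) = mex{0,0} = 1
G(10) = mex{2,1} = 0
G(11) = mex{2,1} = 0
G(12) = mex{1,1} = 0
G_A(12) = 0.
Stack B, S = {1, 2, 5, 6}:
n :  0  1  2  3  4  5  6  7  8  9 10 11 12 13 14 15 16 17 18 19 20 21 22 23 24 25 26
G :  0  1  2  0  1  2  3  0  1  2  0  1  2  3  0  1  2  0  1  2  3  0  1  2  0  1  2
G_B(26) = 2.
Combined Grundy value = 0 ⊕ 2 = 2.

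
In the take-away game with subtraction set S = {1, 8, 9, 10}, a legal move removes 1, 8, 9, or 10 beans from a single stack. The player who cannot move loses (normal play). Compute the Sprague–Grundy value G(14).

n :  0  1  2  3  4  5  6  7  8  9 10 11 12 13 14
G :  0  1  0  1  0  1  0  1  2  3  2  3  2  3  2

2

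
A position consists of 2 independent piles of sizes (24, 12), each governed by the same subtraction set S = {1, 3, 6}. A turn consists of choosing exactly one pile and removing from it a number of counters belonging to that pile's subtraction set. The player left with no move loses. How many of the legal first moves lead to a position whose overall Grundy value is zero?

All piles use S = {1, 3, 6}:
n :  0  1  2  3  4  5  6  7  8  9 10 11 12 13 14 15 16 17 18 19 20 21 22 23 24
G :  0  1  0  1  0  1  2  3  2  0  1  0  1  0  1  2  3  2  0  1  0  1  0  1  2
Pile A: G(24) = 2.
Pile B: G(12) = 1.
Combined Grundy value = 2 ⊕ 1 = 3.
A winning move leaves total XOR = 0, i.e. changes one component's Grundy value g to g ⊕ X where X is the current total.
Pile A: need g' = 2⊕3 = 1. Options: 24−1→G=1, 24−3→G=1, 24−6→G=0. Hits: 2.
Pile B: need g' = 1⊕3 = 2. Options: 12−1→G=0, 12−3→G=0, 12−6→G=2. Hits: 1.

3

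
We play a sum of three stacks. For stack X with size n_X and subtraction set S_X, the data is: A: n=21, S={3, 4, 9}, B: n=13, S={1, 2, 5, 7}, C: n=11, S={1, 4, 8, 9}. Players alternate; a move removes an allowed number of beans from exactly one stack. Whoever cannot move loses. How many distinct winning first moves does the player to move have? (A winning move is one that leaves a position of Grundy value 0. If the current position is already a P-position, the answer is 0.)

3

Stack A, S = {3, 4, 9}:
G(0) = 0
G(1) = mex{} = 0
G(2) = mex{} = 0
G(3) = mex{0} = 1
G(4) = mex{0,0} = 1
G(5) = mex{0,0} = 1
G(6) = mex{1,0} = 2
G(7) = mex{1,1} = 0
G(8) = mex{1,1} = 0
G(9) = mex{2,1,0} = 3
G(10) = mex{0,2,0} = 1
G(11) = mex{0,0,0} = 1
G(12) = mex{3,0,1} = 2
G(13) = mex{1,3,1} = 0
G(14) = mex{1,1,1} = 0
G(15) = mex{2,1,2} = 0
G(16) = mex{0,2,0} = 1
G(17) = mex{0,0,0} = 1
G(18) = mex{0,0,3} = 1
G(19) = mex{1,0,1} = 2
G(20) = mex{1,1,1} = 0
G(21) = mex{1,1,2} = 0
G_A(21) = 0.
Stack B, S = {1, 2, 5, 7}:
n :  0  1  2  3  4  5  6  7  8  9 10 11 12 13
G :  0  1  2  0  1  2  0  1  2  0  1  2  0  1
G_B(13) = 1.
Stack C, S = {1, 4, 8, 9}:
n :  0  1  2  3  4  5  6  7  8  9 10 11
G :  0  1  0  1  2  0  1  0  1  2  3  2
G_C(11) = 2.
Combined Grundy value = 0 ⊕ 1 ⊕ 2 = 3.
A winning move leaves total XOR = 0, i.e. changes one component's Grundy value g to g ⊕ X where X is the current total.
Stack A: need g' = 0⊕3 = 3. Options: 21−3→G=1, 21−4→G=1, 21−9→G=2. Hits: 0.
Stack B: need g' = 1⊕3 = 2. Options: 13−1→G=0, 13−2→G=2, 13−5→G=2, 13−7→G=0. Hits: 2.
Stack C: need g' = 2⊕3 = 1. Options: 11−1→G=3, 11−4→G=0, 11−8→G=1, 11−9→G=0. Hits: 1.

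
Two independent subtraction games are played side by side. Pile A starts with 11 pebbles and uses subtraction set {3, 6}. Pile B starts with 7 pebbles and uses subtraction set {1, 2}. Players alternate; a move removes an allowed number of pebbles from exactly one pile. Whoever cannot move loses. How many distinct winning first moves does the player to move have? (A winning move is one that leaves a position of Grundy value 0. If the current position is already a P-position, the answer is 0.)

2

Pile A, S = {3, 6}:
G(0) = 0
G(1) = mex{} = 0
G(2) = mex{} = 0
G(3) = mex{0} = 1
G(4) = mex{0} = 1
G(5) = mex{0} = 1
G(6) = mex{1,0} = 2
G(7) = mex{1,0} = 2
G(8) = mex{1,0} = 2
G(9) = mex{2,1} = 0
G(10) = mex{2,1} = 0
G(11) = mex{2,1} = 0
G_A(11) = 0.
Pile B, S = {1, 2}:
n : 0 1 2 3 4 5 6 7
G : 0 1 2 0 1 2 0 1
G_B(7) = 1.
Combined Grundy value = 0 ⊕ 1 = 1.
A winning move leaves total XOR = 0, i.e. changes one component's Grundy value g to g ⊕ X where X is the current total.
Pile A: need g' = 0⊕1 = 1. Options: 11−3→G=2, 11−6→G=1. Hits: 1.
Pile B: need g' = 1⊕1 = 0. Options: 7−1→G=0, 7−2→G=2. Hits: 1.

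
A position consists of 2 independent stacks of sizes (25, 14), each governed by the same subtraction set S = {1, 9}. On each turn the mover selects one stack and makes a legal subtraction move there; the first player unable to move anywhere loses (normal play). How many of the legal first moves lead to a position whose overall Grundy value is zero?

4

All stacks use S = {1, 9}:
n :  0  1  2  3  4  5  6  7  8  9 10 11 12 13 14 15 16 17 18 19 20 21 22 23 24 25
G :  0  1  0  1  0  1  0  1  0  1  0  1  0  1  0  1  0  1  0  1  0  1  0  1  0  1
Stack A: G(25) = 1.
Stack B: G(14) = 0.
Combined Grundy value = 1 ⊕ 0 = 1.
A winning move leaves total XOR = 0, i.e. changes one component's Grundy value g to g ⊕ X where X is the current total.
Stack A: need g' = 1⊕1 = 0. Options: 25−1→G=0, 25−9→G=0. Hits: 2.
Stack B: need g' = 0⊕1 = 1. Options: 14−1→G=1, 14−9→G=1. Hits: 2.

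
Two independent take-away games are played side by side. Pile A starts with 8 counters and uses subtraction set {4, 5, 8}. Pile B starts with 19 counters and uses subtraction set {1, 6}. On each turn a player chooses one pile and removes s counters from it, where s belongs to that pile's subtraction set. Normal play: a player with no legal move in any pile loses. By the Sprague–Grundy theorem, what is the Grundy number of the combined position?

Pile A, S = {4, 5, 8}:
n : 0 1 2 3 4 5 6 7 8
G : 0 0 0 0 1 1 1 1 2
G_A(8) = 2.
Pile B, S = {1, 6}:
n :  0  1  2  3  4  5  6  7  8  9 10 11 12 13 14 15 16 17 18 19
G :  0  1  0  1  0  1  2  0  1  0  1  0  1  2  0  1  0  1  0  1
G_B(19) = 1.
Combined Grundy value = 2 ⊕ 1 = 3.

3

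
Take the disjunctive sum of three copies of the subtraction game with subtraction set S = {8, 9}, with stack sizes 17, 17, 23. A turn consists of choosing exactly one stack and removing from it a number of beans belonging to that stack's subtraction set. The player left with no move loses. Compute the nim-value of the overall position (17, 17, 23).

0

All stacks use S = {8, 9}:
n :  0  1  2  3  4  5  6  7  8  9 10 11 12 13 14 15 16 17 18 19 20 21 22 23
G :  0  0  0  0  0  0  0  0  1  1  1  1  1  1  1  1  2  0  0  0  0  0  0  0
Stack A: G(17) = 0.
Stack B: G(17) = 0.
Stack C: G(23) = 0.
Combined Grundy value = 0 ⊕ 0 ⊕ 0 = 0.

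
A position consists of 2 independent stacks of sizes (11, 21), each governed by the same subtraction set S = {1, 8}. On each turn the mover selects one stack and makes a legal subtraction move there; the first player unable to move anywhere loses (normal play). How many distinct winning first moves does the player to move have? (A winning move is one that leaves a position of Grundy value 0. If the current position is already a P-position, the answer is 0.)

4

All stacks use S = {1, 8}:
G(0) = 0
G(1) = mex{0} = 1
G(2) = mex{1} = 0
G(3) = mex{0} = 1
G(4) = mex{1} = 0
G(5) = mex{0} = 1
G(6) = mex{1} = 0
G(7) = mex{0} = 1
G(8) = mex{1,0} = 2
G(9) = mex{2,1} = 0
G(10) = mex{0,0} = 1
G(11) = mex{1,1} = 0
G(12) = mex{0,0} = 1
G(13) = mex{1,1} = 0
G(14) = mex{0,0} = 1
G(15) = mex{1,1} = 0
G(16) = mex{0,2} = 1
G(17) = mex{1,0} = 2
G(18) = mex{2,1} = 0
G(19) = mex{0,0} = 1
G(20) = mex{1,1} = 0
G(21) = mex{0,0} = 1
Stack A: G(11) = 0.
Stack B: G(21) = 1.
Combined Grundy value = 0 ⊕ 1 = 1.
A winning move leaves total XOR = 0, i.e. changes one component's Grundy value g to g ⊕ X where X is the current total.
Stack A: need g' = 0⊕1 = 1. Options: 11−1→G=1, 11−8→G=1. Hits: 2.
Stack B: need g' = 1⊕1 = 0. Options: 21−1→G=0, 21−8→G=0. Hits: 2.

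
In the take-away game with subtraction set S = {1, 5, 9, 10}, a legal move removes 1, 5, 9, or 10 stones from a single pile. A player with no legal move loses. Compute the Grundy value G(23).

0

n :  0  1  2  3  4  5  6  7  8  9 10 11 12 13 14 15 16 17 18 19 20 21 22 23
G :  0  1  0  1  0  1  0  1  0  1  2  3  2  3  2  3  2  3  2  0  1  0  1  0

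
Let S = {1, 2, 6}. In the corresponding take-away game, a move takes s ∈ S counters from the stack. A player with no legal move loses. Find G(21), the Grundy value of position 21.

G(0) = 0
G(1) = mex{0} = 1
G(2) = mex{1,0} = 2
G(3) = mex{2,1} = 0
G(4) = mex{0,2} = 1
G(5) = mex{1,0} = 2
G(6) = mex{2,1,0} = 3
G(7) = mex{3,2,1} = 0
G(8) = mex{0,3,2} = 1
G(9) = mex{1,0,0} = 2
G(10) = mex{2,1,1} = 0
G(11) = mex{0,2,2} = 1
G(12) = mex{1,0,3} = 2
G(13) = mex{2,1,0} = 3
G(14) = mex{3,2,1} = 0
G(15) = mex{0,3,2} = 1
G(16) = mex{1,0,0} = 2
G(17) = mex{2,1,1} = 0
G(18) = mex{0,2,2} = 1
G(19) = mex{1,0,3} = 2
G(20) = mex{2,1,0} = 3
G(21) = mex{3,2,1} = 0

0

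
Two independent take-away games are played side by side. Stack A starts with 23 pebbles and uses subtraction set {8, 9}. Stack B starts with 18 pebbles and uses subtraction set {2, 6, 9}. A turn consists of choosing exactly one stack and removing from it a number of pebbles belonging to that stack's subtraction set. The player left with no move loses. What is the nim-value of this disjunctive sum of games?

Stack A, S = {8, 9}:
n :  0  1  2  3  4  5  6  7  8  9 10 11 12 13 14 15 16 17 18 19 20 21 22 23
G :  0  0  0  0  0  0  0  0  1  1  1  1  1  1  1  1  2  0  0  0  0  0  0  0
G_A(23) = 0.
Stack B, S = {2, 6, 9}:
n :  0  1  2  3  4  5  6  7  8  9 10 11 12 13 14 15 16 17 18
G :  0  0  1  1  0  0  1  1  0  2  1  3  0  2  1  0  0  1  1
G_B(18) = 1.
Combined Grundy value = 0 ⊕ 1 = 1.

1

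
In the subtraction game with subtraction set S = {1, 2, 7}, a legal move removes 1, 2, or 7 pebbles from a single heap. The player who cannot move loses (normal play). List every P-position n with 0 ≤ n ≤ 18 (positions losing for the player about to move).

n :  0  1  2  3  4  5  6  7  8  9 10 11 12 13 14 15 16 17 18
G :  0  1  2  0  1  2  0  1  2  0  1  2  0  1  2  0  1  2  0
P-positions are exactly the n with G(n) = 0.

0, 3, 6, 9, 12, 15, 18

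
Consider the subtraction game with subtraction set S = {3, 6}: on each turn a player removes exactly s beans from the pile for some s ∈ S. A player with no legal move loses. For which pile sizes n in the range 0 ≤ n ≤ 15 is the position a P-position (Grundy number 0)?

n :  0  1  2  3  4  5  6  7  8  9 10 11 12 13 14 15
G :  0  0  0  1  1  1  2  2  2  0  0  0  1  1  1  2
P-positions are exactly the n with G(n) = 0.

0, 1, 2, 9, 10, 11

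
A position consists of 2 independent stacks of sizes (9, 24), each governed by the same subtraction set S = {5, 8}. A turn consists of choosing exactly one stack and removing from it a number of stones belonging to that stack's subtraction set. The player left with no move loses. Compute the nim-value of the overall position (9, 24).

3

All stacks use S = {5, 8}:
G(0) = 0
G(1) = mex{} = 0
G(2) = mex{} = 0
G(3) = mex{} = 0
G(4) = mex{} = 0
G(5) = mex{0} = 1
G(6) = mex{0} = 1
G(7) = mex{0} = 1
G(8) = mex{0,0} = 1
G(9) = mex{0,0} = 1
G(10) = mex{1,0} = 2
G(11) = mex{1,0} = 2
G(12) = mex{1,0} = 2
G(13) = mex{1,1} = 0
G(14) = mex{1,1} = 0
G(15) = mex{2,1} = 0
G(16) = mex{2,1} = 0
G(17) = mex{2,1} = 0
G(18) = mex{0,2} = 1
G(19) = mex{0,2} = 1
G(20) = mex{0,2} = 1
G(21) = mex{0,0} = 1
G(22) = mex{0,0} = 1
G(23) = mex{1,0} = 2
G(24) = mex{1,0} = 2
Stack A: G(9) = 1.
Stack B: G(24) = 2.
Combined Grundy value = 1 ⊕ 2 = 3.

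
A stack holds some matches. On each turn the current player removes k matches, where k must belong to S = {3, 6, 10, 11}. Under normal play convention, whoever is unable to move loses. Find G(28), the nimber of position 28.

G(0) = 0
G(1) = mex{} = 0
G(2) = mex{} = 0
G(3) = mex{0} = 1
G(4) = mex{0} = 1
G(5) = mex{0} = 1
G(6) = mex{1,0} = 2
G(7) = mex{1,0} = 2
G(8) = mex{1,0} = 2
G(9) = mex{2,1} = 0
G(10) = mex{2,1,0} = 3
G(11) = mex{2,1,0,0} = 3
G(12) = mex{0,2,0,0} = 1
G(13) = mex{3,2,1,0} = 4
G(14) = mex{3,2,1,1} = 0
G(15) = mex{1,0,1,1} = 2
G(16) = mex{4,3,2,1} = 0
G(17) = mex{0,3,2,2} = 1
G(18) = mex{2,1,2,2} = 0
G(19) = mex{0,4,0,2} = 1
G(20) = mex{1,0,3,0} = 2
G(21) = mex{0,2,3,3} = 1
G(22) = mex{1,0,1,3} = 2
G(23) = mex{2,1,4,1} = 0
G(24) = mex{1,0,0,4} = 2
G(25) = mex{2,1,2,0} = 3
G(26) = mex{0,2,0,2} = 1
G(27) = mex{2,1,1,0} = 3
G(28) = mex{3,2,0,1} = 4

4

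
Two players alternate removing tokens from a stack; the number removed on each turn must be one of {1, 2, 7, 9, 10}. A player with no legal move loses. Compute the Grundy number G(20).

G(0) = 0
G(1) = mex{0} = 1
G(2) = mex{1,0} = 2
G(3) = mex{2,1} = 0
G(4) = mex{0,2} = 1
G(5) = mex{1,0} = 2
G(6) = mex{2,1} = 0
G(7) = mex{0,2,0} = 1
G(8) = mex{1,0,1} = 2
G(9) = mex{2,1,2,0} = 3
G(10) = mex{3,2,0,1,0} = 4
G(11) = mex{4,3,1,2,1} = 0
G(12) = mex{0,4,2,0,2} = 1
G(13) = mex{1,0,0,1,0} = 2
G(14) = mex{2,1,1,2,1} = 0
G(15) = mex{0,2,2,0,2} = 1
G(16) = mex{1,0,3,1,0} = 2
G(17) = mex{2,1,4,2,1} = 0
G(18) = mex{0,2,0,3,2} = 1
G(19) = mex{1,0,1,4,3} = 2
G(20) = mex{2,1,2,0,4} = 3

3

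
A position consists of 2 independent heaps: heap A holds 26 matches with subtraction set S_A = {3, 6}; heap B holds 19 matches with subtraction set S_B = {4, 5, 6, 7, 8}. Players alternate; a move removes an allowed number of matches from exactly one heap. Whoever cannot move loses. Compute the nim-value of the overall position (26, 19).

3

Heap A, S = {3, 6}:
G(0) = 0
G(1) = mex{} = 0
G(2) = mex{} = 0
G(3) = mex{0} = 1
G(4) = mex{0} = 1
G(5) = mex{0} = 1
G(6) = mex{1,0} = 2
G(7) = mex{1,0} = 2
G(8) = mex{1,0} = 2
G(9) = mex{2,1} = 0
G(10) = mex{2,1} = 0
G(11) = mex{2,1} = 0
G(12) = mex{0,2} = 1
G(13) = mex{0,2} = 1
G(14) = mex{0,2} = 1
G(15) = mex{1,0} = 2
G(16) = mex{1,0} = 2
G(17) = mex{1,0} = 2
G(18) = mex{2,1} = 0
G(19) = mex{2,1} = 0
G(20) = mex{2,1} = 0
G(21) = mex{0,2} = 1
G(22) = mex{0,2} = 1
G(23) = mex{0,2} = 1
G(24) = mex{1,0} = 2
G(25) = mex{1,0} = 2
G(26) = mex{1,0} = 2
G_A(26) = 2.
Heap B, S = {4, 5, 6, 7, 8}:
G(0) = 0
G(1) = mex{} = 0
G(2) = mex{} = 0
G(3) = mex{} = 0
G(4) = mex{0} = 1
G(5) = mex{0,0} = 1
G(6) = mex{0,0,0} = 1
G(7) = mex{0,0,0,0} = 1
G(8) = mex{1,0,0,0,0} = 2
G(9) = mex{1,1,0,0,0} = 2
G(10) = mex{1,1,1,0,0} = 2
G(11) = mex{1,1,1,1,0} = 2
G(12) = mex{2,1,1,1,1} = 0
G(13) = mex{2,2,1,1,1} = 0
G(14) = mex{2,2,2,1,1} = 0
G(15) = mex{2,2,2,2,1} = 0
G(16) = mex{0,2,2,2,2} = 1
G(17) = mex{0,0,2,2,2} = 1
G(18) = mex{0,0,0,2,2} = 1
G(19) = mex{0,0,0,0,2} = 1
G_B(19) = 1.
Combined Grundy value = 2 ⊕ 1 = 3.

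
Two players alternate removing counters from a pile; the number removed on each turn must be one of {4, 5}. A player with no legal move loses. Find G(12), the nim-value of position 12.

n :  0  1  2  3  4  5  6  7  8  9 10 11 12
G :  0  0  0  0  1  1  1  1  2  0  0  0  0

0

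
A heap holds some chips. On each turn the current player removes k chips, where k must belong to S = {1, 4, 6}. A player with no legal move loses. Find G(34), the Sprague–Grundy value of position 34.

2

n :  0  1  2  3  4  5  6  7  8  9 10 11 12 13 14 15 16 17 18 19 20 21 22 23 24 25 26 27 28 29 30 31 32 33 34
G :  0  1  0  1  2  0  1  0  1  2  0  1  0  1  2  0  1  0  1  2  0  1  0  1  2  0  1  0  1  2  0  1  0  1  2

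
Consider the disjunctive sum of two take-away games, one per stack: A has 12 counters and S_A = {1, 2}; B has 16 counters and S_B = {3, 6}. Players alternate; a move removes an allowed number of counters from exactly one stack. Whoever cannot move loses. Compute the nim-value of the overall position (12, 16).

Stack A, S = {1, 2}:
n :  0  1  2  3  4  5  6  7  8  9 10 11 12
G :  0  1  2  0  1  2  0  1  2  0  1  2  0
G_A(12) = 0.
Stack B, S = {3, 6}:
G(0) = 0
G(1) = mex{} = 0
G(2) = mex{} = 0
G(3) = mex{0} = 1
G(4) = mex{0} = 1
G(5) = mex{0} = 1
G(6) = mex{1,0} = 2
G(7) = mex{1,0} = 2
G(8) = mex{1,0} = 2
G(9) = mex{2,1} = 0
G(10) = mex{2,1} = 0
G(11) = mex{2,1} = 0
G(12) = mex{0,2} = 1
G(13) = mex{0,2} = 1
G(14) = mex{0,2} = 1
G(15) = mex{1,0} = 2
G(16) = mex{1,0} = 2
G_B(16) = 2.
Combined Grundy value = 0 ⊕ 2 = 2.

2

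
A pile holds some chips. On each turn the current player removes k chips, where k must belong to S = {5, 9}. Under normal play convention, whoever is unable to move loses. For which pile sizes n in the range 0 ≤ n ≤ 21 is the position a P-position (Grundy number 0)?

G(0) = 0
G(1) = mex{} = 0
G(2) = mex{} = 0
G(3) = mex{} = 0
G(4) = mex{} = 0
G(5) = mex{0} = 1
G(6) = mex{0} = 1
G(7) = mex{0} = 1
G(8) = mex{0} = 1
G(9) = mex{0,0} = 1
G(10) = mex{1,0} = 2
G(11) = mex{1,0} = 2
G(12) = mex{1,0} = 2
G(13) = mex{1,0} = 2
G(14) = mex{1,1} = 0
G(15) = mex{2,1} = 0
G(16) = mex{2,1} = 0
G(17) = mex{2,1} = 0
G(18) = mex{2,1} = 0
G(19) = mex{0,2} = 1
G(20) = mex{0,2} = 1
G(21) = mex{0,2} = 1
P-positions are exactly the n with G(n) = 0.

0, 1, 2, 3, 4, 14, 15, 16, 17, 18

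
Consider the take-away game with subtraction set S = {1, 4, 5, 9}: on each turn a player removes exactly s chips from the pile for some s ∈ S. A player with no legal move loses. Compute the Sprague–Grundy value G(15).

G(0) = 0
G(1) = mex{0} = 1
G(2) = mex{1} = 0
G(3) = mex{0} = 1
G(4) = mex{1,0} = 2
G(5) = mex{2,1,0} = 3
G(6) = mex{3,0,1} = 2
G(7) = mex{2,1,0} = 3
G(8) = mex{3,2,1} = 0
G(9) = mex{0,3,2,0} = 1
G(10) = mex{1,2,3,1} = 0
G(11) = mex{0,3,2,0} = 1
G(12) = mex{1,0,3,1} = 2
G(13) = mex{2,1,0,2} = 3
G(14) = mex{3,0,1,3} = 2
G(15) = mex{2,1,0,2} = 3

3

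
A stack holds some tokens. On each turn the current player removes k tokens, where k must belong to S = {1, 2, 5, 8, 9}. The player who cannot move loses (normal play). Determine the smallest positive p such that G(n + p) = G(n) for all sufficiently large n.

10

n :  0  1  2  3  4  5  6  7  8  9 10 11 12 13 14 15 16 17 18 19 20 21
G :  0  1  2  0  1  2  0  1  2  3  0  1  2  0  1  2  0  1  2  3  0  1
G(n+10) = G(n) holds for n = 0,…,8 (a full window of length max(S) = 9), so the sequence is purely periodic with period 10.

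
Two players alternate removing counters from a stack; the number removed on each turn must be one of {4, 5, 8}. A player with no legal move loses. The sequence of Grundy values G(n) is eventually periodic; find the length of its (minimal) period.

12

n :  0  1  2  3  4  5  6  7  8  9 10 11 12 13 14 15 16 17 18 19 20 21 22 23 24 25
G :  0  0  0  0  1  1  1  1  2  2  2  2  0  0  0  0  1  1  1  1  2  2  2  2  0  0
G(n+12) = G(n) holds for n = 0,…,7 (a full window of length max(S) = 8), so the sequence is purely periodic with period 12.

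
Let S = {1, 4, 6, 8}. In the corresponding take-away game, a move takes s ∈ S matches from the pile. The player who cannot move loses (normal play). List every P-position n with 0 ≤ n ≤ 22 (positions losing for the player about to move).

G(0) = 0
G(1) = mex{0} = 1
G(2) = mex{1} = 0
G(3) = mex{0} = 1
G(4) = mex{1,0} = 2
G(5) = mex{2,1} = 0
G(6) = mex{0,0,0} = 1
G(7) = mex{1,1,1} = 0
G(8) = mex{0,2,0,0} = 1
G(9) = mex{1,0,1,1} = 2
G(10) = mex{2,1,2,0} = 3
G(11) = mex{3,0,0,1} = 2
G(12) = mex{2,1,1,2} = 0
G(13) = mex{0,2,0,0} = 1
G(14) = mex{1,3,1,1} = 0
G(15) = mex{0,2,2,0} = 1
G(16) = mex{1,0,3,1} = 2
G(17) = mex{2,1,2,2} = 0
G(18) = mex{0,0,0,3} = 1
G(19) = mex{1,1,1,2} = 0
G(20) = mex{0,2,0,0} = 1
G(21) = mex{1,0,1,1} = 2
G(22) = mex{2,1,2,0} = 3
P-positions are exactly the n with G(n) = 0.

0, 2, 5, 7, 12, 14, 17, 19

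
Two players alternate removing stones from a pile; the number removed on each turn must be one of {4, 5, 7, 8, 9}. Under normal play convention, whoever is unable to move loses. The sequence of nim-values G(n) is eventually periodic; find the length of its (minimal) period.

13

G(0) = 0
G(1) = mex{} = 0
G(2) = mex{} = 0
G(3) = mex{} = 0
G(4) = mex{0} = 1
G(5) = mex{0,0} = 1
G(6) = mex{0,0} = 1
G(7) = mex{0,0,0} = 1
G(8) = mex{1,0,0,0} = 2
G(9) = mex{1,1,0,0,0} = 2
G(10) = mex{1,1,0,0,0} = 2
G(11) = mex{1,1,1,0,0} = 2
G(12) = mex{2,1,1,1,0} = 3
G(13) = mex{2,2,1,1,1} = 0
G(14) = mex{2,2,1,1,1} = 0
G(15) = mex{2,2,2,1,1} = 0
G(16) = mex{3,2,2,2,1} = 0
G(17) = mex{0,3,2,2,2} = 1
G(18) = mex{0,0,2,2,2} = 1
G(19) = mex{0,0,3,2,2} = 1
G(20) = mex{0,0,0,3,2} = 1
G(21) = mex{1,0,0,0,3} = 2
G(22) = mex{1,1,0,0,0} = 2
G(23) = mex{1,1,0,0,0} = 2
G(24) = mex{1,1,1,0,0} = 2
G(25) = mex{2,1,1,1,0} = 3
G(26) = mex{2,2,1,1,1} = 0
G(27) = mex{2,2,1,1,1} = 0
G(n+13) = G(n) holds for n = 0,…,8 (a full window of length max(S) = 9), so the sequence is purely periodic with period 13.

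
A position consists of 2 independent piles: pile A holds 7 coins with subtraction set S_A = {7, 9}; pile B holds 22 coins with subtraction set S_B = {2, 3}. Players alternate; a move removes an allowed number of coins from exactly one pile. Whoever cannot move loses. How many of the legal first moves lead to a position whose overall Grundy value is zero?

Pile A, S = {7, 9}:
n : 0 1 2 3 4 5 6 7
G : 0 0 0 0 0 0 0 1
G_A(7) = 1.
Pile B, S = {2, 3}:
n :  0  1  2  3  4  5  6  7  8  9 10 11 12 13 14 15 16 17 18 19 20 21 22
G :  0  0  1  1  2  0  0  1  1  2  0  0  1  1  2  0  0  1  1  2  0  0  1
G_B(22) = 1.
Combined Grundy value = 1 ⊕ 1 = 0.
A winning move leaves total XOR = 0, i.e. changes one component's Grundy value g to g ⊕ X where X is the current total.
Pile A: target g' = 1⊕0 = 1, but every legal move changes the Grundy value (mex property), so 0 moves.
Pile B: target g' = 1⊕0 = 1, but every legal move changes the Grundy value (mex property), so 0 moves.

0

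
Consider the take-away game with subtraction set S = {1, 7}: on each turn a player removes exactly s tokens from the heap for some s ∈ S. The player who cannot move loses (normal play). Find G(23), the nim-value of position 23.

1

G(0) = 0
G(1) = mex{0} = 1
G(2) = mex{1} = 0
G(3) = mex{0} = 1
G(4) = mex{1} = 0
G(5) = mex{0} = 1
G(6) = mex{1} = 0
G(7) = mex{0,0} = 1
G(8) = mex{1,1} = 0
G(9) = mex{0,0} = 1
G(10) = mex{1,1} = 0
G(11) = mex{0,0} = 1
G(12) = mex{1,1} = 0
G(13) = mex{0,0} = 1
G(14) = mex{1,1} = 0
G(15) = mex{0,0} = 1
G(16) = mex{1,1} = 0
G(17) = mex{0,0} = 1
G(18) = mex{1,1} = 0
G(19) = mex{0,0} = 1
G(20) = mex{1,1} = 0
G(21) = mex{0,0} = 1
G(22) = mex{1,1} = 0
G(23) = mex{0,0} = 1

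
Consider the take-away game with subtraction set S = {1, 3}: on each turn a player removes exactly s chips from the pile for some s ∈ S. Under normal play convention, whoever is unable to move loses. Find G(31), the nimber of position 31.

n :  0  1  2  3  4  5  6  7  8  9 10 11 12 13 14 15 16 17 18 19 20 21 22 23 24 25 26 27 28 29 30 31
G :  0  1  0  1  0  1  0  1  0  1  0  1  0  1  0  1  0  1  0  1  0  1  0  1  0  1  0  1  0  1  0  1

1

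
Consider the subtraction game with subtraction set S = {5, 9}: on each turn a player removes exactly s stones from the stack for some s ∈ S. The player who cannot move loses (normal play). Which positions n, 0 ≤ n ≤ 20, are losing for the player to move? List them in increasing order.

n :  0  1  2  3  4  5  6  7  8  9 10 11 12 13 14 15 16 17 18 19 20
G :  0  0  0  0  0  1  1  1  1  1  2  2  2  2  0  0  0  0  0  1  1
P-positions are exactly the n with G(n) = 0.

0, 1, 2, 3, 4, 14, 15, 16, 17, 18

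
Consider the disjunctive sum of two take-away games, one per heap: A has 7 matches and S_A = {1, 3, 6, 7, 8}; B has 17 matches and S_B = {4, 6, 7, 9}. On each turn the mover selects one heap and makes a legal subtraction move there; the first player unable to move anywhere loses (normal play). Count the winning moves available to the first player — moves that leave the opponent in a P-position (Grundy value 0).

1

Heap A, S = {1, 3, 6, 7, 8}:
G(0) = 0
G(1) = mex{0} = 1
G(2) = mex{1} = 0
G(3) = mex{0,0} = 1
G(4) = mex{1,1} = 0
G(5) = mex{0,0} = 1
G(6) = mex{1,1,0} = 2
G(7) = mex{2,0,1,0} = 3
G_A(7) = 3.
Heap B, S = {4, 6, 7, 9}:
n :  0  1  2  3  4  5  6  7  8  9 10 11 12 13 14 15 16 17
G :  0  0  0  0  1  1  1  1  2  2  2  2  3  0  0  0  0  1
G_B(17) = 1.
Combined Grundy value = 3 ⊕ 1 = 2.
A winning move leaves total XOR = 0, i.e. changes one component's Grundy value g to g ⊕ X where X is the current total.
Heap A: need g' = 3⊕2 = 1. Options: 7−1→G=2, 7−3→G=0, 7−6→G=1, 7−7→G=0. Hits: 1.
Heap B: need g' = 1⊕2 = 3. Options: 17−4→G=0, 17−6→G=2, 17−7→G=2, 17−9→G=2. Hits: 0.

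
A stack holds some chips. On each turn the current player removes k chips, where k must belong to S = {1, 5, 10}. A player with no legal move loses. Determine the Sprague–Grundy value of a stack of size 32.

n :  0  1  2  3  4  5  6  7  8  9 10 11 12 13 14 15 16 17 18 19 20 21 22 23 24 25 26 27 28 29 30 31 32
G :  0  1  0  1  0  1  0  1  0  1  2  3  2  3  2  0  1  0  1  0  1  0  1  0  1  2  3  2  3  2  0  1  0

0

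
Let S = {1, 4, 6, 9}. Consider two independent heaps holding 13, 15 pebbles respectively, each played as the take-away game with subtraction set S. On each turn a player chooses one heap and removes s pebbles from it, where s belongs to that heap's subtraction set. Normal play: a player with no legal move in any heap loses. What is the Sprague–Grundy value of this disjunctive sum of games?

All heaps use S = {1, 4, 6, 9}:
G(0) = 0
G(1) = mex{0} = 1
G(2) = mex{1} = 0
G(3) = mex{0} = 1
G(4) = mex{1,0} = 2
G(5) = mex{2,1} = 0
G(6) = mex{0,0,0} = 1
G(7) = mex{1,1,1} = 0
G(8) = mex{0,2,0} = 1
G(9) = mex{1,0,1,0} = 2
G(10) = mex{2,1,2,1} = 0
G(11) = mex{0,0,0,0} = 1
G(12) = mex{1,1,1,1} = 0
G(13) = mex{0,2,0,2} = 1
G(14) = mex{1,0,1,0} = 2
G(15) = mex{2,1,2,1} = 0
Heap A: G(13) = 1.
Heap B: G(15) = 0.
Combined Grundy value = 1 ⊕ 0 = 1.

1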